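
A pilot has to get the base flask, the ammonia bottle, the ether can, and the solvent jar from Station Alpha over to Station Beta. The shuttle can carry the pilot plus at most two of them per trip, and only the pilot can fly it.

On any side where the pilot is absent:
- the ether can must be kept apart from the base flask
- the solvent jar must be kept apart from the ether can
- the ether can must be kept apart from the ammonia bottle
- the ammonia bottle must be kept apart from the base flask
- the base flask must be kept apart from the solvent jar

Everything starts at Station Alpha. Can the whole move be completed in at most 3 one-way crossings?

Counting alone: the pilot can take at most 2 across per trip to Station Beta, so moving all 4 needs at least 2 loaded trips out, with a return between consecutive ones — at least 3 crossings.
The safety rule pushes this higher. Following every safe sequence of crossings, the most of the 4 that can be at Station Beta as the shuttle arrives there on crossing 3 is 3 — never all 4.
So the move cannot be finished within 3 crossings. (The shortest complete plan takes 5:)
1. Pilot goes to Station Beta with the base flask and the ether can.  [Station Alpha: the ammonia bottle, the solvent jar | Station Beta: the base flask, the ether can]
2. Pilot goes back to Station Alpha with the base flask.  [Station Alpha: the ammonia bottle, the base flask, the solvent jar | Station Beta: the ether can]
3. Pilot goes to Station Beta with the ammonia bottle and the solvent jar.  [Station Alpha: the base flask | Station Beta: the ammonia bottle, the ether can, the solvent jar]
4. Pilot goes back to Station Alpha with the ether can.  [Station Alpha: the base flask, the ether can | Station Beta: the ammonia bottle, the solvent jar]
5. Pilot goes to Station Beta with the base flask and the ether can.  [Station Alpha: — | Station Beta: the ammonia bottle, the base flask, the ether can, the solvent jar]

No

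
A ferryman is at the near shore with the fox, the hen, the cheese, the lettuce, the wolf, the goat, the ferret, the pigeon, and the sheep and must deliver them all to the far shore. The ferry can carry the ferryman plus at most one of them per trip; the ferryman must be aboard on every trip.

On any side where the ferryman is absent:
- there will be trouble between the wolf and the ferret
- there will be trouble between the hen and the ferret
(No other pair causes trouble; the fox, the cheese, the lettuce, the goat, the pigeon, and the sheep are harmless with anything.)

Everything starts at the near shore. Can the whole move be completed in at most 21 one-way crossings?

Yes

Yes — this plan uses 19 crossings (≤ 21):
1. Ferryman goes to the far shore with the ferret.
2. Ferryman goes back to the near shore alone.
3. Ferryman goes to the far shore with the fox.
4. Ferryman goes back to the near shore alone.
5. Ferryman goes to the far shore with the hen.
6. Ferryman goes back to the near shore with the ferret.
7. Ferryman goes to the far shore with the wolf.
8. Ferryman goes back to the near shore alone.
9. Ferryman goes to the far shore with the cheese.
10. Ferryman goes back to the near shore alone.
11. Ferryman goes to the far shore with the lettuce.
12. Ferryman goes back to the near shore alone.
13. Ferryman goes to the far shore with the goat.
14. Ferryman goes back to the near shore alone.
15. Ferryman goes to the far shore with the pigeon.
16. Ferryman goes back to the near shore alone.
17. Ferryman goes to the far shore with the sheep.
18. Ferryman goes back to the near shore alone.
19. Ferryman goes to the far shore with the ferret.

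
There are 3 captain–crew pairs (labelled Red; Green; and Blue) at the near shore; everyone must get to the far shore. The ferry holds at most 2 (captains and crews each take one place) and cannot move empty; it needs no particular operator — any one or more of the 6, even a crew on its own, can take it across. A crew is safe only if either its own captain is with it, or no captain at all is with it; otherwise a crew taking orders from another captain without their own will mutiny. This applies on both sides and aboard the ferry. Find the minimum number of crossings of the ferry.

11

Counting alone: each trip to the far shore takes at most 2 across and each return brings at least 1 back, so after t trips out (and t−1 returns) at most 2t − (t−1) of the 6 are across; that first reaches 6 at t = 5, so at least 9 crossings are needed.
The safety rule pushes this higher. Following every safe sequence of crossings, the most of the 6 that can be at the far shore as the ferry arrives there on crossing 9 is 5 — never all 6.
So no plan with fewer than 11 crossings exists, and this one achieves 11:
1. captain Red and crew Red cross → the far shore.
2. captain Red crosses ← the near shore.
3. crew Blue and crew Green cross → the far shore.
4. crew Red crosses ← the near shore.
5. captain Blue and captain Green cross → the far shore.
6. captain Green and crew Green cross ← the near shore.
7. captain Green and captain Red cross → the far shore.
8. crew Blue crosses ← the near shore.
9. crew Green and crew Red cross → the far shore.
10. captain Blue crosses ← the near shore.
11. captain Blue and crew Blue cross → the far shore.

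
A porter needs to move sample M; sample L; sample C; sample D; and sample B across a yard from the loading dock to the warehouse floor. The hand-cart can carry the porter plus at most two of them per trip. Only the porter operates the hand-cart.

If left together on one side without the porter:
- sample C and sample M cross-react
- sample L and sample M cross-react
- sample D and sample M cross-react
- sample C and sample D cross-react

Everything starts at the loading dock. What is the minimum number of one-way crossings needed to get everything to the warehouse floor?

Counting alone: the porter can take at most 2 across per trip to the warehouse floor, so moving all 5 needs at least 3 loaded trips out, with a return between consecutive ones — at least 5 crossings.
The safety rule pushes this higher. Following every safe sequence of crossings, the most of the 5 that can be at the warehouse floor as the hand-cart arrives there on crossing 5 is 4 — never all 5.
So no plan with fewer than 7 crossings exists, and this one achieves 7:
1. Porter goes to the warehouse floor with sample C and sample M.  [the loading dock: sample B, sample D, sample L | the warehouse floor: sample C, sample M]
2. Porter goes back to the loading dock with sample M.  [the loading dock: sample B, sample D, sample L, sample M | the warehouse floor: sample C]
3. Porter goes to the warehouse floor with sample L and sample M.  [the loading dock: sample B, sample D | the warehouse floor: sample C, sample L, sample M]
4. Porter goes back to the loading dock with sample M.  [the loading dock: sample B, sample D, sample M | the warehouse floor: sample C, sample L]
5. Porter goes to the warehouse floor with sample B and sample M.  [the loading dock: sample D | the warehouse floor: sample B, sample C, sample L, sample M]
6. Porter goes back to the loading dock with sample M.  [the loading dock: sample D, sample M | the warehouse floor: sample B, sample C, sample L]
7. Porter goes to the warehouse floor with sample D and sample M.  [the loading dock: — | the warehouse floor: sample B, sample C, sample D, sample L, sample M]

7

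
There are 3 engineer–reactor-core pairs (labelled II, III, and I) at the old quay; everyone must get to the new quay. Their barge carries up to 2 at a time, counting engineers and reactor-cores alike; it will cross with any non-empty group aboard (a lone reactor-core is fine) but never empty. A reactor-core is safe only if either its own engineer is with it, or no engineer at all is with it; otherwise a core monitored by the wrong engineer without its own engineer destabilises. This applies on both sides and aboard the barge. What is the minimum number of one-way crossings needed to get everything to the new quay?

11

Counting alone: each trip to the new quay takes at most 2 across and each return brings at least 1 back, so after t trips out (and t−1 returns) at most 2t − (t−1) of the 6 are across; that first reaches 6 at t = 5, so at least 9 crossings are needed.
The safety rule pushes this higher. Following every safe sequence of crossings, the most of the 6 that can be at the new quay as the barge arrives there on crossing 9 is 5 — never all 6.
So no plan with fewer than 11 crossings exists, and this one achieves 11:
1. engineer II and reactor-core II cross → the new quay.
2. engineer II crosses ← the old quay.
3. reactor-core I and reactor-core III cross → the new quay.
4. reactor-core II crosses ← the old quay.
5. engineer I and engineer III cross → the new quay.
6. engineer III and reactor-core III cross ← the old quay.
7. engineer II and engineer III cross → the new quay.
8. reactor-core I crosses ← the old quay.
9. reactor-core II and reactor-core III cross → the new quay.
10. engineer I crosses ← the old quay.
11. engineer I and reactor-core I cross → the new quay.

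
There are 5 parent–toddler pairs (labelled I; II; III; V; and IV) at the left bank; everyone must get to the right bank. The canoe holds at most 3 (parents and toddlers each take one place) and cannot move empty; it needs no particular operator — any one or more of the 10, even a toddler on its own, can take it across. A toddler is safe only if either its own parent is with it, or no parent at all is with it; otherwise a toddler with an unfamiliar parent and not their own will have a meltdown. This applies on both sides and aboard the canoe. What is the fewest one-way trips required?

Counting alone: each trip to the right bank takes at most 3 across and each return brings at least 1 back, so after t trips out (and t−1 returns) at most 3t − (t−1) of the 10 are across; that first reaches 10 at t = 5, so at least 9 crossings are needed.
The safety rule pushes this higher. Following every safe sequence of crossings, the most of the 10 that can be at the right bank as the canoe arrives there on crossing 9 is 9 — never all 10.
So no plan with fewer than 11 crossings exists, and this one achieves 11:
1. parent I and toddler I cross → the right bank.
2. parent I crosses ← the left bank.
3. toddler II, toddler III, and toddler V cross → the right bank.
4. toddler I crosses ← the left bank.
5. parent II, parent III, and parent V cross → the right bank.
6. parent II and toddler II cross ← the left bank.
7. parent I, parent II, and parent IV cross → the right bank.
8. toddler III crosses ← the left bank.
9. toddler I and toddler II cross → the right bank.
10. toddler I crosses ← the left bank.
11. toddler I, toddler III, and toddler IV cross → the right bank.

11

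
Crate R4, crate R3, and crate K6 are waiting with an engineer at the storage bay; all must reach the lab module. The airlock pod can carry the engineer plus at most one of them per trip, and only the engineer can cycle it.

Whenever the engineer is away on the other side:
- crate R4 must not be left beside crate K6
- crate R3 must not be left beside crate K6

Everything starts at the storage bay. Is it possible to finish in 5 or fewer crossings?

Counting alone: the engineer can take at most 1 across per trip to the lab module, so moving all 3 needs at least 3 loaded trips out, with a return between consecutive ones — at least 5 crossings.
The safety rule pushes this higher. Following every safe sequence of crossings, the most of the 3 that can be at the lab module as the airlock pod arrives there on crossing 5 is 2 — never all 3.
So the move cannot be finished within 5 crossings. (The shortest complete plan takes 7:)
1. Engineer goes to the lab module with crate K6.
2. Engineer goes back to the storage bay alone.
3. Engineer goes to the lab module with crate R4.
4. Engineer goes back to the storage bay with crate K6.
5. Engineer goes to the lab module with crate R3.
6. Engineer goes back to the storage bay alone.
7. Engineer goes to the lab module with crate K6.

No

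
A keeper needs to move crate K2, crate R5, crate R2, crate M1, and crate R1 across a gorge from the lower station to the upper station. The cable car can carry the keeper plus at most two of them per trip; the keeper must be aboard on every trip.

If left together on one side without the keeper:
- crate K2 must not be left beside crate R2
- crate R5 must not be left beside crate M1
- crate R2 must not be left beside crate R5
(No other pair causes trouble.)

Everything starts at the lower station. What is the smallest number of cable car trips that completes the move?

Counting alone: the keeper can take at most 2 across per trip to the upper station, so moving all 5 needs at least 3 loaded trips out, with a return between consecutive ones — at least 5 crossings.
The plan below uses exactly 5 crossings, so it is optimal:
1. Keeper goes to the upper station with crate K2 and crate R5.
2. Keeper goes back to the lower station alone.
3. Keeper goes to the upper station with crate R1.
4. Keeper goes back to the lower station alone.
5. Keeper goes to the upper station with crate M1 and crate R2.

5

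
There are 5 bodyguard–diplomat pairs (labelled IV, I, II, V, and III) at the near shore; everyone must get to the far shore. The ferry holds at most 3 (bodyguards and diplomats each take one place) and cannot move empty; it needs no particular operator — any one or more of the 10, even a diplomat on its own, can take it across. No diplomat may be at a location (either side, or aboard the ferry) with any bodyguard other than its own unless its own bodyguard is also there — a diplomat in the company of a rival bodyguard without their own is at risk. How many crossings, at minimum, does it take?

Counting alone: each trip to the far shore takes at most 3 across and each return brings at least 1 back, so after t trips out (and t−1 returns) at most 3t − (t−1) of the 10 are across; that first reaches 10 at t = 5, so at least 9 crossings are needed.
The safety rule pushes this higher. Following every safe sequence of crossings, the most of the 10 that can be at the far shore as the ferry arrives there on crossing 9 is 9 — never all 10.
So no plan with fewer than 11 crossings exists, and this one achieves 11:
1. bodyguard IV and diplomat IV cross → the far shore.
2. bodyguard IV crosses ← the near shore.
3. diplomat I, diplomat II, and diplomat V cross → the far shore.
4. diplomat IV crosses ← the near shore.
5. bodyguard I, bodyguard II, and bodyguard V cross → the far shore.
6. bodyguard I and diplomat I cross ← the near shore.
7. bodyguard I, bodyguard III, and bodyguard IV cross → the far shore.
8. diplomat II crosses ← the near shore.
9. diplomat I and diplomat IV cross → the far shore.
10. diplomat IV crosses ← the near shore.
11. diplomat II, diplomat III, and diplomat IV cross → the far shore.

11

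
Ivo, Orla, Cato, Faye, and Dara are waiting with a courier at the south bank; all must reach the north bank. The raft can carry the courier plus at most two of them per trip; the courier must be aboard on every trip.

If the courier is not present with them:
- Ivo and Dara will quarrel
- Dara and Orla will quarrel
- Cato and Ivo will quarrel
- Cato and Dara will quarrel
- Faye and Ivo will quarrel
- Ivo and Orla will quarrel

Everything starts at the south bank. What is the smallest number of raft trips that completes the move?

Counting alone: the courier can take at most 2 across per trip to the north bank, so moving all 5 needs at least 3 loaded trips out, with a return between consecutive ones — at least 5 crossings.
The safety rule pushes this higher. Following every safe sequence of crossings, the most of the 5 that can be at the north bank as the raft arrives there on crossing 5 is 4 — never all 5.
So no plan with fewer than 7 crossings exists, and this one achieves 7:
1. Courier goes to the north bank with Dara and Ivo.  [the south bank: Cato, Faye, Orla | the north bank: Dara, Ivo]
2. Courier goes back to the south bank with Ivo.  [the south bank: Cato, Faye, Ivo, Orla | the north bank: Dara]
3. Courier goes to the north bank with Faye and Ivo.  [the south bank: Cato, Orla | the north bank: Dara, Faye, Ivo]
4. Courier goes back to the south bank with Ivo.  [the south bank: Cato, Ivo, Orla | the north bank: Dara, Faye]
5. Courier goes to the north bank with Cato and Orla.  [the south bank: Ivo | the north bank: Cato, Dara, Faye, Orla]
6. Courier goes back to the south bank with Dara.  [the south bank: Dara, Ivo | the north bank: Cato, Faye, Orla]
7. Courier goes to the north bank with Dara and Ivo.  [the south bank: — | the north bank: Cato, Dara, Faye, Ivo, Orla]

7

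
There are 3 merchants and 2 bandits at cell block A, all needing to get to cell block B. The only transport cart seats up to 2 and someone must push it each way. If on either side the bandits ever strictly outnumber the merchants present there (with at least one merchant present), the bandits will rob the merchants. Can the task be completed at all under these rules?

Yes

1. 2 bandits → cell block B.  (cell block A: 3M 0B; cell block B: 0M 2B)
2. 1 bandit ← cell block A.  (cell block A: 3M 1B; cell block B: 0M 1B)
3. 2 merchants → cell block B.  (cell block A: 1M 1B; cell block B: 2M 1B)
4. 1 merchant ← cell block A.  (cell block A: 2M 1B; cell block B: 1M 1B)
5. 1 merchant and 1 bandit → cell block B.  (cell block A: 1M 0B; cell block B: 2M 2B)
6. 1 bandit ← cell block A.  (cell block A: 1M 1B; cell block B: 2M 1B)
7. 1 merchant and 1 bandit → cell block B.  (cell block A: 0M 0B; cell block B: 3M 2B)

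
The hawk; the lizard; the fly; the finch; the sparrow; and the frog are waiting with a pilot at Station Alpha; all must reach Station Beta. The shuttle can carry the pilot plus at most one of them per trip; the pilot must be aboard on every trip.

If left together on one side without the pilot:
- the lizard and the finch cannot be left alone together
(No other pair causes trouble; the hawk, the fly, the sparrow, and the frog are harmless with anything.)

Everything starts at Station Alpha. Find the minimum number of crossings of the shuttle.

Counting alone: the pilot can take at most 1 across per trip to Station Beta, so moving all 6 needs at least 6 loaded trips out, with a return between consecutive ones — at least 11 crossings.
The plan below uses exactly 11 crossings, so it is optimal:
1. Pilot goes to Station Beta with the lizard.  [Station Alpha: the finch, the fly, the frog, the hawk, the sparrow | Station Beta: the lizard]
2. Pilot goes back to Station Alpha alone.  [Station Alpha: the finch, the fly, the frog, the hawk, the sparrow | Station Beta: the lizard]
3. Pilot goes to Station Beta with the hawk.  [Station Alpha: the finch, the fly, the frog, the sparrow | Station Beta: the hawk, the lizard]
4. Pilot goes back to Station Alpha alone.  [Station Alpha: the finch, the fly, the frog, the sparrow | Station Beta: the hawk, the lizard]
5. Pilot goes to Station Beta with the fly.  [Station Alpha: the finch, the frog, the sparrow | Station Beta: the fly, the hawk, the lizard]
6. Pilot goes back to Station Alpha alone.  [Station Alpha: the finch, the frog, the sparrow | Station Beta: the fly, the hawk, the lizard]
7. Pilot goes to Station Beta with the sparrow.  [Station Alpha: the finch, the frog | Station Beta: the fly, the hawk, the lizard, the sparrow]
8. Pilot goes back to Station Alpha alone.  [Station Alpha: the finch, the frog | Station Beta: the fly, the hawk, the lizard, the sparrow]
9. Pilot goes to Station Beta with the frog.  [Station Alpha: the finch | Station Beta: the fly, the frog, the hawk, the lizard, the sparrow]
10. Pilot goes back to Station Alpha alone.  [Station Alpha: the finch | Station Beta: the fly, the frog, the hawk, the lizard, the sparrow]
11. Pilot goes to Station Beta with the finch.  [Station Alpha: — | Station Beta: the finch, the fly, the frog, the hawk, the lizard, the sparrow]

11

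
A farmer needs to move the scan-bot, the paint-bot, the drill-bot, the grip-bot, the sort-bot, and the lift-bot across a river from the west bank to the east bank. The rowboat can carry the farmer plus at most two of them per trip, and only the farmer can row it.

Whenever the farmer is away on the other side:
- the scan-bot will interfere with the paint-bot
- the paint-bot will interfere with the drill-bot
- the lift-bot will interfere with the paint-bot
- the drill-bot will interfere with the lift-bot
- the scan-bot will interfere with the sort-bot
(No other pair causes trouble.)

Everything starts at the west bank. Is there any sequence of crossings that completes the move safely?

No

Whatever the first load, the items left behind include a forbidden pair without the farmer. No opening move is safe, so no plan exists.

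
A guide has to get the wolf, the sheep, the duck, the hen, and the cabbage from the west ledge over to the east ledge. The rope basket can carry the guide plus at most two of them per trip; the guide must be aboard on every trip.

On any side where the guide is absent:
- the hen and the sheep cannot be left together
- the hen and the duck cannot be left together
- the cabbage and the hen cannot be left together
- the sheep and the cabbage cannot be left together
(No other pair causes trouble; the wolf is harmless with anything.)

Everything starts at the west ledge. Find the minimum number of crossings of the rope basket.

Counting alone: the guide can take at most 2 across per trip to the east ledge, so moving all 5 needs at least 3 loaded trips out, with a return between consecutive ones — at least 5 crossings.
The safety rule pushes this higher. Following every safe sequence of crossings, the most of the 5 that can be at the east ledge as the rope basket arrives there on crossing 5 is 4 — never all 5.
So no plan with fewer than 7 crossings exists, and this one achieves 7:
1. Guide goes to the east ledge with the hen and the sheep.
2. Guide goes back to the west ledge with the sheep.
3. Guide goes to the east ledge with the sheep and the wolf.
4. Guide goes back to the west ledge with the sheep.
5. Guide goes to the east ledge with the duck and the sheep.
6. Guide goes back to the west ledge with the hen.
7. Guide goes to the east ledge with the cabbage and the hen.

7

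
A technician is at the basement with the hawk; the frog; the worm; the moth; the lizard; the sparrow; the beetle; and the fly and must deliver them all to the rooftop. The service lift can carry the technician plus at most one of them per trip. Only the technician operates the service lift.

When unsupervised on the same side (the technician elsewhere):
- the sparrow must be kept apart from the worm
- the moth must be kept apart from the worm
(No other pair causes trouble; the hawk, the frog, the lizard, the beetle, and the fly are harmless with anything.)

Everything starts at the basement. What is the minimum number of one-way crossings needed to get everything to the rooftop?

17

Counting alone: the technician can take at most 1 across per trip to the rooftop, so moving all 8 needs at least 8 loaded trips out, with a return between consecutive ones — at least 15 crossings.
The safety rule pushes this higher. Following every safe sequence of crossings, the most of the 8 that can be at the rooftop as the service lift arrives there on crossing 15 is 7 — never all 8.
So no plan with fewer than 17 crossings exists, and this one achieves 17:
1. Technician goes to the rooftop with the worm.
2. Technician goes back to the basement alone.
3. Technician goes to the rooftop with the hawk.
4. Technician goes back to the basement alone.
5. Technician goes to the rooftop with the frog.
6. Technician goes back to the basement alone.
7. Technician goes to the rooftop with the moth.
8. Technician goes back to the basement with the worm.
9. Technician goes to the rooftop with the sparrow.
10. Technician goes back to the basement alone.
11. Technician goes to the rooftop with the lizard.
12. Technician goes back to the basement alone.
13. Technician goes to the rooftop with the beetle.
14. Technician goes back to the basement alone.
15. Technician goes to the rooftop with the fly.
16. Technician goes back to the basement alone.
17. Technician goes to the rooftop with the worm.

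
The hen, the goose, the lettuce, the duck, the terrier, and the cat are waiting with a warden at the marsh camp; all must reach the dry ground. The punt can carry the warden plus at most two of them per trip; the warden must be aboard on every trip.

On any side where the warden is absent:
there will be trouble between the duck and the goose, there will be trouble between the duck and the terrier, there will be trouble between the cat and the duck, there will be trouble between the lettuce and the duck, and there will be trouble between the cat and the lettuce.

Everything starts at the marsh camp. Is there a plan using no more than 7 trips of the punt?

No

Counting alone: the warden can take at most 2 across per trip to the dry ground, so moving all 6 needs at least 3 loaded trips out, with a return between consecutive ones — at least 5 crossings.
The safety rule pushes this higher. Following every safe sequence of crossings, the most of the 6 that can be at the dry ground as the punt arrives there on crossings 5, 7 is 4, 5 respectively — never all 6.
So the move cannot be finished within 7 crossings. (The shortest complete plan takes 9:)
1. Warden goes to the dry ground with the duck and the lettuce.
2. Warden goes back to the marsh camp with the lettuce.
3. Warden goes to the dry ground with the hen and the lettuce.
4. Warden goes back to the marsh camp with the lettuce.
5. Warden goes to the dry ground with the goose and the lettuce.
6. Warden goes back to the marsh camp with the duck.
7. Warden goes to the dry ground with the duck and the terrier.
8. Warden goes back to the marsh camp with the duck.
9. Warden goes to the dry ground with the cat and the duck.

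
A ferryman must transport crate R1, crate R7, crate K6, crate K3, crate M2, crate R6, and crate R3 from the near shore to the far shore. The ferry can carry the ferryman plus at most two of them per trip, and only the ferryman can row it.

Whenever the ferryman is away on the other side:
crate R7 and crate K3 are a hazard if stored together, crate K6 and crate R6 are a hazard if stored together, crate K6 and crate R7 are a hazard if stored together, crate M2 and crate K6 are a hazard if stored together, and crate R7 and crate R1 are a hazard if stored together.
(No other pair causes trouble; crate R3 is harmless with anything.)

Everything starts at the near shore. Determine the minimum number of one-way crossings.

9

Counting alone: the ferryman can take at most 2 across per trip to the far shore, so moving all 7 needs at least 4 loaded trips out, with a return between consecutive ones — at least 7 crossings.
The safety rule pushes this higher. Following every safe sequence of crossings, the most of the 7 that can be at the far shore as the ferry arrives there on crossing 7 is 6 — never all 7.
So no plan with fewer than 9 crossings exists, and this one achieves 9:
1. Ferryman goes to the far shore with crate K6 and crate R7.  [the near shore: crate K3, crate M2, crate R1, crate R3, crate R6 | the far shore: crate K6, crate R7]
2. Ferryman goes back to the near shore with crate R7.  [the near shore: crate K3, crate M2, crate R1, crate R3, crate R6, crate R7 | the far shore: crate K6]
3. Ferryman goes to the far shore with crate R1 and crate R7.  [the near shore: crate K3, crate M2, crate R3, crate R6 | the far shore: crate K6, crate R1, crate R7]
4. Ferryman goes back to the near shore with crate R7.  [the near shore: crate K3, crate M2, crate R3, crate R6, crate R7 | the far shore: crate K6, crate R1]
5. Ferryman goes to the far shore with crate K3 and crate R3.  [the near shore: crate M2, crate R6, crate R7 | the far shore: crate K3, crate K6, crate R1, crate R3]
6. Ferryman goes back to the near shore alone.  [the near shore: crate M2, crate R6, crate R7 | the far shore: crate K3, crate K6, crate R1, crate R3]
7. Ferryman goes to the far shore with crate M2 and crate R6.  [the near shore: crate R7 | the far shore: crate K3, crate K6, crate M2, crate R1, crate R3, crate R6]
8. Ferryman goes back to the near shore with crate K6.  [the near shore: crate K6, crate R7 | the far shore: crate K3, crate M2, crate R1, crate R3, crate R6]
9. Ferryman goes to the far shore with crate K6 and crate R7.  [the near shore: — | the far shore: crate K3, crate K6, crate M2, crate R1, crate R3, crate R6, crate R7]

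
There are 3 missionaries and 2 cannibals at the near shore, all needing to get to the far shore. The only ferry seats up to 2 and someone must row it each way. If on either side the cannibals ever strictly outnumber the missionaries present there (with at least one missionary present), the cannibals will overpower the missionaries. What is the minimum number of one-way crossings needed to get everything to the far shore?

7

Counting alone: each trip to the far shore takes at most 2 across and each return brings at least 1 back, so after t trips out (and t−1 returns) at most 2t − (t−1) of the 5 are across; that first reaches 5 at t = 4, so at least 7 crossings are needed.
The plan below uses exactly 7 crossings, so it is optimal:
1. 2 cannibals → the far shore.  (the near shore: 3M 0C; the far shore: 0M 2C)
2. 1 cannibal ← the near shore.  (the near shore: 3M 1C; the far shore: 0M 1C)
3. 2 missionaries → the far shore.  (the near shore: 1M 1C; the far shore: 2M 1C)
4. 1 missionary ← the near shore.  (the near shore: 2M 1C; the far shore: 1M 1C)
5. 1 missionary and 1 cannibal → the far shore.  (the near shore: 1M 0C; the far shore: 2M 2C)
6. 1 cannibal ← the near shore.  (the near shore: 1M 1C; the far shore: 2M 1C)
7. 1 missionary and 1 cannibal → the far shore.  (the near shore: 0M 0C; the far shore: 3M 2C)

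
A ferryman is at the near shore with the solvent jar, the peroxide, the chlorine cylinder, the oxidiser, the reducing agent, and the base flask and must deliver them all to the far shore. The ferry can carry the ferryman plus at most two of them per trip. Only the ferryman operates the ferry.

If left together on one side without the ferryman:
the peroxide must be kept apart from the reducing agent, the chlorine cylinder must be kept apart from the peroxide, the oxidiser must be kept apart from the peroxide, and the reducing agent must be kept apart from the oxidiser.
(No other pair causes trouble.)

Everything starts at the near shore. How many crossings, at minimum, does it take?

9

Counting alone: the ferryman can take at most 2 across per trip to the far shore, so moving all 6 needs at least 3 loaded trips out, with a return between consecutive ones — at least 5 crossings.
The safety rule pushes this higher. Following every safe sequence of crossings, the most of the 6 that can be at the far shore as the ferry arrives there on crossings 5, 7 is 4, 5 respectively — never all 6.
So no plan with fewer than 9 crossings exists, and this one achieves 9:
1. Ferryman goes to the far shore with the oxidiser and the peroxide.
2. Ferryman goes back to the near shore with the peroxide.
3. Ferryman goes to the far shore with the peroxide and the solvent jar.
4. Ferryman goes back to the near shore with the peroxide.
5. Ferryman goes to the far shore with the chlorine cylinder and the peroxide.
6. Ferryman goes back to the near shore with the peroxide.
7. Ferryman goes to the far shore with the base flask and the peroxide.
8. Ferryman goes back to the near shore with the peroxide.
9. Ferryman goes to the far shore with the peroxide and the reducing agent.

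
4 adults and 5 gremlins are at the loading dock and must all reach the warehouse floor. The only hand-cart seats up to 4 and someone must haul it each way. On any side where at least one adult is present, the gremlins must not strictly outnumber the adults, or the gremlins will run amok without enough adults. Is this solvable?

The gremlins already outnumber the adults at the loading dock before anyone moves, so the starting position itself is disallowed.

No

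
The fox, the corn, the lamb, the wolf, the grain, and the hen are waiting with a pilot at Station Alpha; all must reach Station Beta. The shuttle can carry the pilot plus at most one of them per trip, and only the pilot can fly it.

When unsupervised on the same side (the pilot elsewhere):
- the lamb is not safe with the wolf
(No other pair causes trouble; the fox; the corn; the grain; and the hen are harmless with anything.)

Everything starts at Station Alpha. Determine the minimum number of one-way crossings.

11

Counting alone: the pilot can take at most 1 across per trip to Station Beta, so moving all 6 needs at least 6 loaded trips out, with a return between consecutive ones — at least 11 crossings.
The plan below uses exactly 11 crossings, so it is optimal:
1. Pilot goes to Station Beta with the lamb.
2. Pilot goes back to Station Alpha alone.
3. Pilot goes to Station Beta with the fox.
4. Pilot goes back to Station Alpha alone.
5. Pilot goes to Station Beta with the corn.
6. Pilot goes back to Station Alpha alone.
7. Pilot goes to Station Beta with the grain.
8. Pilot goes back to Station Alpha alone.
9. Pilot goes to Station Beta with the hen.
10. Pilot goes back to Station Alpha alone.
11. Pilot goes to Station Beta with the wolf.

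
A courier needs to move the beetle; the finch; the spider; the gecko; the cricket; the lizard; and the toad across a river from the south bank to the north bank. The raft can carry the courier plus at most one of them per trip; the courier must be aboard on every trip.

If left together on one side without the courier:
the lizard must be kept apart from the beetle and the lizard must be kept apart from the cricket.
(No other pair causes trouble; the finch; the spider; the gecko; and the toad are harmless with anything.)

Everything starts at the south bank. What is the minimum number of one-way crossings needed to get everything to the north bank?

15

Counting alone: the courier can take at most 1 across per trip to the north bank, so moving all 7 needs at least 7 loaded trips out, with a return between consecutive ones — at least 13 crossings.
The safety rule pushes this higher. Following every safe sequence of crossings, the most of the 7 that can be at the north bank as the raft arrives there on crossing 13 is 6 — never all 7.
So no plan with fewer than 15 crossings exists, and this one achieves 15:
1. Courier goes to the north bank with the lizard.
2. Courier goes back to the south bank alone.
3. Courier goes to the north bank with the beetle.
4. Courier goes back to the south bank with the lizard.
5. Courier goes to the north bank with the cricket.
6. Courier goes back to the south bank alone.
7. Courier goes to the north bank with the finch.
8. Courier goes back to the south bank alone.
9. Courier goes to the north bank with the spider.
10. Courier goes back to the south bank alone.
11. Courier goes to the north bank with the gecko.
12. Courier goes back to the south bank alone.
13. Courier goes to the north bank with the toad.
14. Courier goes back to the south bank alone.
15. Courier goes to the north bank with the lizard.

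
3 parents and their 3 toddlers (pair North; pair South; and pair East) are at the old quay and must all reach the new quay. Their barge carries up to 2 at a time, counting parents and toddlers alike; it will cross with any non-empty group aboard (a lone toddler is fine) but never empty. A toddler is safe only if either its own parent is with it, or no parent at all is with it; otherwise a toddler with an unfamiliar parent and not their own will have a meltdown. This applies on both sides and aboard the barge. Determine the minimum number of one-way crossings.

Counting alone: each trip to the new quay takes at most 2 across and each return brings at least 1 back, so after t trips out (and t−1 returns) at most 2t − (t−1) of the 6 are across; that first reaches 6 at t = 5, so at least 9 crossings are needed.
The safety rule pushes this higher. Following every safe sequence of crossings, the most of the 6 that can be at the new quay as the barge arrives there on crossing 9 is 5 — never all 6.
So no plan with fewer than 11 crossings exists, and this one achieves 11:
1. parent North and toddler North cross → the new quay.
2. parent North crosses ← the old quay.
3. toddler East and toddler South cross → the new quay.
4. toddler North crosses ← the old quay.
5. parent East and parent South cross → the new quay.
6. parent South and toddler South cross ← the old quay.
7. parent North and parent South cross → the new quay.
8. toddler East crosses ← the old quay.
9. toddler North and toddler South cross → the new quay.
10. parent East crosses ← the old quay.
11. parent East and toddler East cross → the new quay.

11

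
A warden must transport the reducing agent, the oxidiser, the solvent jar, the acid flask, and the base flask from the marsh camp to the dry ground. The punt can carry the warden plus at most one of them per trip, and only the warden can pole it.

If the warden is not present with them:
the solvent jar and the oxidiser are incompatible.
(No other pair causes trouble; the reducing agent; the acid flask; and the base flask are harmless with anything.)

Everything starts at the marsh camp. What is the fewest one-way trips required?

Counting alone: the warden can take at most 1 across per trip to the dry ground, so moving all 5 needs at least 5 loaded trips out, with a return between consecutive ones — at least 9 crossings.
The plan below uses exactly 9 crossings, so it is optimal:
1. Warden goes to the dry ground with the oxidiser.
2. Warden goes back to the marsh camp alone.
3. Warden goes to the dry ground with the reducing agent.
4. Warden goes back to the marsh camp alone.
5. Warden goes to the dry ground with the acid flask.
6. Warden goes back to the marsh camp alone.
7. Warden goes to the dry ground with the base flask.
8. Warden goes back to the marsh camp alone.
9. Warden goes to the dry ground with the solvent jar.

9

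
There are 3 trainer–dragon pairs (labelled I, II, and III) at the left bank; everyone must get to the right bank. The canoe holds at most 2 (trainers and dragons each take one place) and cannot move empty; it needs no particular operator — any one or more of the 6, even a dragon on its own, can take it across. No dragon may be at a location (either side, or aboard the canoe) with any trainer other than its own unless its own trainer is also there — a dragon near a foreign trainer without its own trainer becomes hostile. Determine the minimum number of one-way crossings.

Counting alone: each trip to the right bank takes at most 2 across and each return brings at least 1 back, so after t trips out (and t−1 returns) at most 2t − (t−1) of the 6 are across; that first reaches 6 at t = 5, so at least 9 crossings are needed.
The safety rule pushes this higher. Following every safe sequence of crossings, the most of the 6 that can be at the right bank as the canoe arrives there on crossing 9 is 5 — never all 6.
So no plan with fewer than 11 crossings exists, and this one achieves 11:
1. dragon I and trainer I cross → the right bank.
2. trainer I crosses ← the left bank.
3. dragon II and dragon III cross → the right bank.
4. dragon I crosses ← the left bank.
5. trainer II and trainer III cross → the right bank.
6. dragon II and trainer II cross ← the left bank.
7. trainer I and trainer II cross → the right bank.
8. dragon III crosses ← the left bank.
9. dragon I and dragon II cross → the right bank.
10. trainer III crosses ← the left bank.
11. dragon III and trainer III cross → the right bank.

11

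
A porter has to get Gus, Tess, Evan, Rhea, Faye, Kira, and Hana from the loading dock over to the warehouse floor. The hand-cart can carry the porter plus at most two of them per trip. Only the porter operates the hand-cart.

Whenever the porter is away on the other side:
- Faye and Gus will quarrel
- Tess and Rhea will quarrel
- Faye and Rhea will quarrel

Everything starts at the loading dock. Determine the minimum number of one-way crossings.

7

Counting alone: the porter can take at most 2 across per trip to the warehouse floor, so moving all 7 needs at least 4 loaded trips out, with a return between consecutive ones — at least 7 crossings.
The plan below uses exactly 7 crossings, so it is optimal:
1. Porter goes to the warehouse floor with Gus and Rhea.  [the loading dock: Evan, Faye, Hana, Kira, Tess | the warehouse floor: Gus, Rhea]
2. Porter goes back to the loading dock alone.  [the loading dock: Evan, Faye, Hana, Kira, Tess | the warehouse floor: Gus, Rhea]
3. Porter goes to the warehouse floor with Evan.  [the loading dock: Faye, Hana, Kira, Tess | the warehouse floor: Evan, Gus, Rhea]
4. Porter goes back to the loading dock alone.  [the loading dock: Faye, Hana, Kira, Tess | the warehouse floor: Evan, Gus, Rhea]
5. Porter goes to the warehouse floor with Hana and Kira.  [the loading dock: Faye, Tess | the warehouse floor: Evan, Gus, Hana, Kira, Rhea]
6. Porter goes back to the loading dock alone.  [the loading dock: Faye, Tess | the warehouse floor: Evan, Gus, Hana, Kira, Rhea]
7. Porter goes to the warehouse floor with Faye and Tess.  [the loading dock: — | the warehouse floor: Evan, Faye, Gus, Hana, Kira, Rhea, Tess]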